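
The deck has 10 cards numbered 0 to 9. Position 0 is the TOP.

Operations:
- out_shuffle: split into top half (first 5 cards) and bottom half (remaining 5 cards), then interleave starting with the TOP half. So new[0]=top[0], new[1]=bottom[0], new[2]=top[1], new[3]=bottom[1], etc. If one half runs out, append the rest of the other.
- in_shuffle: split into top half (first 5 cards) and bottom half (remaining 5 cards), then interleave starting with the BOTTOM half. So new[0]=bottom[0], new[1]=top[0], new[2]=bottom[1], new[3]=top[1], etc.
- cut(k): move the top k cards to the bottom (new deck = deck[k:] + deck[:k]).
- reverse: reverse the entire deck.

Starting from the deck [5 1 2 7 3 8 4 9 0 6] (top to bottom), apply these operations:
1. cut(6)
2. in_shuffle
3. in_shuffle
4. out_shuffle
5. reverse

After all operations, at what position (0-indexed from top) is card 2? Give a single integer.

After op 1 (cut(6)): [4 9 0 6 5 1 2 7 3 8]
After op 2 (in_shuffle): [1 4 2 9 7 0 3 6 8 5]
After op 3 (in_shuffle): [0 1 3 4 6 2 8 9 5 7]
After op 4 (out_shuffle): [0 2 1 8 3 9 4 5 6 7]
After op 5 (reverse): [7 6 5 4 9 3 8 1 2 0]
Card 2 is at position 8.

Answer: 8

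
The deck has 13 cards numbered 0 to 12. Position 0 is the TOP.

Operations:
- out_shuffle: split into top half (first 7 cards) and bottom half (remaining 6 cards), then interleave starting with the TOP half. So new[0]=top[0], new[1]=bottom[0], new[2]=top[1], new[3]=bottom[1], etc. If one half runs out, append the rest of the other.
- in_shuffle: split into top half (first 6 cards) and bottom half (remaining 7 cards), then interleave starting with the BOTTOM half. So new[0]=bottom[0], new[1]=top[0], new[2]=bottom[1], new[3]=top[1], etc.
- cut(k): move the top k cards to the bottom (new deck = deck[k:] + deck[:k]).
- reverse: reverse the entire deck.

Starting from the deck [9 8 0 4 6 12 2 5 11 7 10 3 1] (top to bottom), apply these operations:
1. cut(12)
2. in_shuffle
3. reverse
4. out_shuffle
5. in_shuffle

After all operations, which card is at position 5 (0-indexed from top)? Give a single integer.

After op 1 (cut(12)): [1 9 8 0 4 6 12 2 5 11 7 10 3]
After op 2 (in_shuffle): [12 1 2 9 5 8 11 0 7 4 10 6 3]
After op 3 (reverse): [3 6 10 4 7 0 11 8 5 9 2 1 12]
After op 4 (out_shuffle): [3 8 6 5 10 9 4 2 7 1 0 12 11]
After op 5 (in_shuffle): [4 3 2 8 7 6 1 5 0 10 12 9 11]
Position 5: card 6.

Answer: 6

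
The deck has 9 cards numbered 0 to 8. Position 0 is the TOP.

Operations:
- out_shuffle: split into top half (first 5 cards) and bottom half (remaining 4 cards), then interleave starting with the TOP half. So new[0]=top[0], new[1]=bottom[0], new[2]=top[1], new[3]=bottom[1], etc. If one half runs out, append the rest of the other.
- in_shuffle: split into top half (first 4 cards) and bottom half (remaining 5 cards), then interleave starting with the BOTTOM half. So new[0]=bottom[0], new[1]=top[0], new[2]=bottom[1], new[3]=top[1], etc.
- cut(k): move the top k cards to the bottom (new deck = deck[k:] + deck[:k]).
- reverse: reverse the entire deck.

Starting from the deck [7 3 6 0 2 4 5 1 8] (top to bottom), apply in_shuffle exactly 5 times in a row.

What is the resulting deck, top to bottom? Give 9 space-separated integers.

After op 1 (in_shuffle): [2 7 4 3 5 6 1 0 8]
After op 2 (in_shuffle): [5 2 6 7 1 4 0 3 8]
After op 3 (in_shuffle): [1 5 4 2 0 6 3 7 8]
After op 4 (in_shuffle): [0 1 6 5 3 4 7 2 8]
After op 5 (in_shuffle): [3 0 4 1 7 6 2 5 8]

Answer: 3 0 4 1 7 6 2 5 8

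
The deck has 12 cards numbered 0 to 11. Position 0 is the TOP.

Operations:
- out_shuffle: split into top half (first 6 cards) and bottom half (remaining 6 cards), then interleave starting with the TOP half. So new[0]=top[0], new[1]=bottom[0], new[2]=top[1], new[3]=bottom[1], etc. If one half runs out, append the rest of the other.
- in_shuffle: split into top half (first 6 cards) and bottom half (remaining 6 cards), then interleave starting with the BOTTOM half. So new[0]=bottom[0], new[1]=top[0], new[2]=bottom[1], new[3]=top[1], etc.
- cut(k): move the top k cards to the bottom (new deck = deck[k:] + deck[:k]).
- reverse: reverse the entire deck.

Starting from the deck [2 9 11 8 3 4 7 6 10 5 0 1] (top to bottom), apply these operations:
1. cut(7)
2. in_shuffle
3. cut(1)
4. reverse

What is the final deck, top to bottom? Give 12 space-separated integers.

Answer: 9 2 7 1 4 0 3 5 8 10 11 6

Derivation:
After op 1 (cut(7)): [6 10 5 0 1 2 9 11 8 3 4 7]
After op 2 (in_shuffle): [9 6 11 10 8 5 3 0 4 1 7 2]
After op 3 (cut(1)): [6 11 10 8 5 3 0 4 1 7 2 9]
After op 4 (reverse): [9 2 7 1 4 0 3 5 8 10 11 6]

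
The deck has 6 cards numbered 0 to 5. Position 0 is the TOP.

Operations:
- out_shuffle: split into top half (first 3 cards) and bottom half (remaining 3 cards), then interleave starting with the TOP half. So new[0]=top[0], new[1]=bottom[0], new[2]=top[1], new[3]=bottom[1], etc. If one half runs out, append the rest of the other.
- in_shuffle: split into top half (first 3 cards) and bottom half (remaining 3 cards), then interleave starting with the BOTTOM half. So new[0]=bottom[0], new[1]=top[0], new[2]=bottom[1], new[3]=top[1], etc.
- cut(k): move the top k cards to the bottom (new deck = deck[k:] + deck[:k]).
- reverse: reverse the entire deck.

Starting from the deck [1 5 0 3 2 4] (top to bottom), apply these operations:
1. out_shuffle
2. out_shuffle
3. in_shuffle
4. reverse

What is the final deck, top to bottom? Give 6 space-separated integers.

Answer: 3 4 2 5 1 0

Derivation:
After op 1 (out_shuffle): [1 3 5 2 0 4]
After op 2 (out_shuffle): [1 2 3 0 5 4]
After op 3 (in_shuffle): [0 1 5 2 4 3]
After op 4 (reverse): [3 4 2 5 1 0]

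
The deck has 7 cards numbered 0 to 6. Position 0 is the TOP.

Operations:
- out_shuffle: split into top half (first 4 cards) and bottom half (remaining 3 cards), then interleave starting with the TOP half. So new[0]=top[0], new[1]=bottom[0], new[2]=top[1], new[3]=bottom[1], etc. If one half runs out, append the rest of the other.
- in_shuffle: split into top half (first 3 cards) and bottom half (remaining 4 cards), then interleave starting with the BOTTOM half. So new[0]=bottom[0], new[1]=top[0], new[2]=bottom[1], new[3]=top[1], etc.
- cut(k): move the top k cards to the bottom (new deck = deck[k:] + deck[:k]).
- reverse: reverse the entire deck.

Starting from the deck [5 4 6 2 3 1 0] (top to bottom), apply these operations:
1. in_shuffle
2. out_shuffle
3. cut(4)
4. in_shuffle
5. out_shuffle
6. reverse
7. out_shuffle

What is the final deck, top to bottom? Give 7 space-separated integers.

Answer: 0 3 6 5 1 2 4

Derivation:
After op 1 (in_shuffle): [2 5 3 4 1 6 0]
After op 2 (out_shuffle): [2 1 5 6 3 0 4]
After op 3 (cut(4)): [3 0 4 2 1 5 6]
After op 4 (in_shuffle): [2 3 1 0 5 4 6]
After op 5 (out_shuffle): [2 5 3 4 1 6 0]
After op 6 (reverse): [0 6 1 4 3 5 2]
After op 7 (out_shuffle): [0 3 6 5 1 2 4]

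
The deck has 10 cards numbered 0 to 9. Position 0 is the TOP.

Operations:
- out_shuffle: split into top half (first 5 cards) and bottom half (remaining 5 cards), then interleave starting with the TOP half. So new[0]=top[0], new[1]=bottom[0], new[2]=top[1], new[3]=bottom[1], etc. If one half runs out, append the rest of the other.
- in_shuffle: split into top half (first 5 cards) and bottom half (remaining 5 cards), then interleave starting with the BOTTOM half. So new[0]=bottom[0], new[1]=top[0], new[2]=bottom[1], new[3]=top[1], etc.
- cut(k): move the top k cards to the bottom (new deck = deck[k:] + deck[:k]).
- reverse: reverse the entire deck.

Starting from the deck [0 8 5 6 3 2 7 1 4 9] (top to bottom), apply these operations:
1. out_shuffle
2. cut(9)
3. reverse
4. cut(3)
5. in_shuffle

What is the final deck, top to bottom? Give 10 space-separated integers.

Answer: 0 1 9 5 3 7 4 8 6 2

Derivation:
After op 1 (out_shuffle): [0 2 8 7 5 1 6 4 3 9]
After op 2 (cut(9)): [9 0 2 8 7 5 1 6 4 3]
After op 3 (reverse): [3 4 6 1 5 7 8 2 0 9]
After op 4 (cut(3)): [1 5 7 8 2 0 9 3 4 6]
After op 5 (in_shuffle): [0 1 9 5 3 7 4 8 6 2]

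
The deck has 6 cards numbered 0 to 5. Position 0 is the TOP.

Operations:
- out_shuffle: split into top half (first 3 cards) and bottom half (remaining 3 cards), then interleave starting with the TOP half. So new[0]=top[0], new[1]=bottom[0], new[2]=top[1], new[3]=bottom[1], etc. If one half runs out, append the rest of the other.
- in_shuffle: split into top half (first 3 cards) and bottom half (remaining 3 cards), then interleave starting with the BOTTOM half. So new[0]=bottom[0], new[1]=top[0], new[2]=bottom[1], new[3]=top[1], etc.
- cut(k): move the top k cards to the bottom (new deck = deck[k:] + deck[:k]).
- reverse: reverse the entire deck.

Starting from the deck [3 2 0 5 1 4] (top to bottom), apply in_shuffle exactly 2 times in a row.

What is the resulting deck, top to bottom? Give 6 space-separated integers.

After op 1 (in_shuffle): [5 3 1 2 4 0]
After op 2 (in_shuffle): [2 5 4 3 0 1]

Answer: 2 5 4 3 0 1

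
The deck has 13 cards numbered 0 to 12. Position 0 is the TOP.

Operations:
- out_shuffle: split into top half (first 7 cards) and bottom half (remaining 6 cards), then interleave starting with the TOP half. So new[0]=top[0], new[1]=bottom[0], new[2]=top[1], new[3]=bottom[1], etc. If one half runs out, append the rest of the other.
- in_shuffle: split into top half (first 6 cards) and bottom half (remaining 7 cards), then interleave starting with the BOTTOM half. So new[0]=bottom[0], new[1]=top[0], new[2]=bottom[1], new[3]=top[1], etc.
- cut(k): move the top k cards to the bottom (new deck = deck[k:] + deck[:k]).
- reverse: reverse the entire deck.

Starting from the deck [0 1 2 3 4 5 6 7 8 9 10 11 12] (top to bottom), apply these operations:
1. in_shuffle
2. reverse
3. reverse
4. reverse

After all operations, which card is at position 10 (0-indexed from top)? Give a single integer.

After op 1 (in_shuffle): [6 0 7 1 8 2 9 3 10 4 11 5 12]
After op 2 (reverse): [12 5 11 4 10 3 9 2 8 1 7 0 6]
After op 3 (reverse): [6 0 7 1 8 2 9 3 10 4 11 5 12]
After op 4 (reverse): [12 5 11 4 10 3 9 2 8 1 7 0 6]
Position 10: card 7.

Answer: 7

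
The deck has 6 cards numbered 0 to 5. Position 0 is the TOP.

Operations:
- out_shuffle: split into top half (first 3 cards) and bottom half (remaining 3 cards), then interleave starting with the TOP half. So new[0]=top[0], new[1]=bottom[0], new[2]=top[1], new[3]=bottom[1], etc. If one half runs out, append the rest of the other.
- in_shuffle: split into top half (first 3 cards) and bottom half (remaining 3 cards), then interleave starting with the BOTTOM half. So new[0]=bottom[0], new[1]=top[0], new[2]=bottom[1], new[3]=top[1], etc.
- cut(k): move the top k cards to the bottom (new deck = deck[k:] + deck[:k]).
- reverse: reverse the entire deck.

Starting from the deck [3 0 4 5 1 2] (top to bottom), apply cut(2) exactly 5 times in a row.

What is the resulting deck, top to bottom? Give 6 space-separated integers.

Answer: 1 2 3 0 4 5

Derivation:
After op 1 (cut(2)): [4 5 1 2 3 0]
After op 2 (cut(2)): [1 2 3 0 4 5]
After op 3 (cut(2)): [3 0 4 5 1 2]
After op 4 (cut(2)): [4 5 1 2 3 0]
After op 5 (cut(2)): [1 2 3 0 4 5]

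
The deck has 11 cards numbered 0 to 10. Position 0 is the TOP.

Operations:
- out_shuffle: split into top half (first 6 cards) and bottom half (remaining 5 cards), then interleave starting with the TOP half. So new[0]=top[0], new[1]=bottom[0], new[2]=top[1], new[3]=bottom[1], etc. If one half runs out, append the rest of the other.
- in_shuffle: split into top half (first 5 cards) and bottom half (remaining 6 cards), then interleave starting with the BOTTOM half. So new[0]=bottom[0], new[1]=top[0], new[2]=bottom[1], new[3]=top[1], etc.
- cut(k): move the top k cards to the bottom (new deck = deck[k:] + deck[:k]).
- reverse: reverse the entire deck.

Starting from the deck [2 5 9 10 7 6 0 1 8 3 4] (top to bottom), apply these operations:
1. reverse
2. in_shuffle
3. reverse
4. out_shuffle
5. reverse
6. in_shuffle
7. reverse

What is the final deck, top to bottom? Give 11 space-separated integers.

After op 1 (reverse): [4 3 8 1 0 6 7 10 9 5 2]
After op 2 (in_shuffle): [6 4 7 3 10 8 9 1 5 0 2]
After op 3 (reverse): [2 0 5 1 9 8 10 3 7 4 6]
After op 4 (out_shuffle): [2 10 0 3 5 7 1 4 9 6 8]
After op 5 (reverse): [8 6 9 4 1 7 5 3 0 10 2]
After op 6 (in_shuffle): [7 8 5 6 3 9 0 4 10 1 2]
After op 7 (reverse): [2 1 10 4 0 9 3 6 5 8 7]

Answer: 2 1 10 4 0 9 3 6 5 8 7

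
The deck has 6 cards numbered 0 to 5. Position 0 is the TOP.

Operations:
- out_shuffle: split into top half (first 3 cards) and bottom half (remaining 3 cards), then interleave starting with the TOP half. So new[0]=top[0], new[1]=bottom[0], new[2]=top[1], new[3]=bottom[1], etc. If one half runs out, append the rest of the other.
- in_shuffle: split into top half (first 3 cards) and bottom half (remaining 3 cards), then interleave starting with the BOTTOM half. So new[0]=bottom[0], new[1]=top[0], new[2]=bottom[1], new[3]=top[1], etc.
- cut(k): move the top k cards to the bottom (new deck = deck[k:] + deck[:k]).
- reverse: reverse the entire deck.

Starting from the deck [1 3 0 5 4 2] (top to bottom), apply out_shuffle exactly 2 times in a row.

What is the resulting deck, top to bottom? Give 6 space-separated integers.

After op 1 (out_shuffle): [1 5 3 4 0 2]
After op 2 (out_shuffle): [1 4 5 0 3 2]

Answer: 1 4 5 0 3 2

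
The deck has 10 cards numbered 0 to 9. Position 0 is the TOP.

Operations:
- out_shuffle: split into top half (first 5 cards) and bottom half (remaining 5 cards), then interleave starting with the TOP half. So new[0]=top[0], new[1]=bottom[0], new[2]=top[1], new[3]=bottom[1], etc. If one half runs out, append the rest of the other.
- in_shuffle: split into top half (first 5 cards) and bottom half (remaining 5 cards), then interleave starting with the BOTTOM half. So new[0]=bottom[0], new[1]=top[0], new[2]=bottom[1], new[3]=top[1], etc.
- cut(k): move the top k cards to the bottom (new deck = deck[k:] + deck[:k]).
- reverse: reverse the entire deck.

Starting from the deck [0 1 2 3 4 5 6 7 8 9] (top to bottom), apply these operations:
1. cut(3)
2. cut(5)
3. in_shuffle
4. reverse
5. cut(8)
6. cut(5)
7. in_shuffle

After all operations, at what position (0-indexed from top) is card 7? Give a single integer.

After op 1 (cut(3)): [3 4 5 6 7 8 9 0 1 2]
After op 2 (cut(5)): [8 9 0 1 2 3 4 5 6 7]
After op 3 (in_shuffle): [3 8 4 9 5 0 6 1 7 2]
After op 4 (reverse): [2 7 1 6 0 5 9 4 8 3]
After op 5 (cut(8)): [8 3 2 7 1 6 0 5 9 4]
After op 6 (cut(5)): [6 0 5 9 4 8 3 2 7 1]
After op 7 (in_shuffle): [8 6 3 0 2 5 7 9 1 4]
Card 7 is at position 6.

Answer: 6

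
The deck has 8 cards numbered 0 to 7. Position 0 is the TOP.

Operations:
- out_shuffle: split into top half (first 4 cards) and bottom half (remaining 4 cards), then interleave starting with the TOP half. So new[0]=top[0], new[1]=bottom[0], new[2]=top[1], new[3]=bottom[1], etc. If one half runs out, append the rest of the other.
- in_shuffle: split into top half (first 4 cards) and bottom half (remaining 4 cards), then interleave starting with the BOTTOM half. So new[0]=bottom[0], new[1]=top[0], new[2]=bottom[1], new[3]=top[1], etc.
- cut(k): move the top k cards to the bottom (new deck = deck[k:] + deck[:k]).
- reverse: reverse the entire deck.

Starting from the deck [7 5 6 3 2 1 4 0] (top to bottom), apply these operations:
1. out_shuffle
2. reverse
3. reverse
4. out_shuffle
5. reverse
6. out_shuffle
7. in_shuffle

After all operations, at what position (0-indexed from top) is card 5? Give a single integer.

After op 1 (out_shuffle): [7 2 5 1 6 4 3 0]
After op 2 (reverse): [0 3 4 6 1 5 2 7]
After op 3 (reverse): [7 2 5 1 6 4 3 0]
After op 4 (out_shuffle): [7 6 2 4 5 3 1 0]
After op 5 (reverse): [0 1 3 5 4 2 6 7]
After op 6 (out_shuffle): [0 4 1 2 3 6 5 7]
After op 7 (in_shuffle): [3 0 6 4 5 1 7 2]
Card 5 is at position 4.

Answer: 4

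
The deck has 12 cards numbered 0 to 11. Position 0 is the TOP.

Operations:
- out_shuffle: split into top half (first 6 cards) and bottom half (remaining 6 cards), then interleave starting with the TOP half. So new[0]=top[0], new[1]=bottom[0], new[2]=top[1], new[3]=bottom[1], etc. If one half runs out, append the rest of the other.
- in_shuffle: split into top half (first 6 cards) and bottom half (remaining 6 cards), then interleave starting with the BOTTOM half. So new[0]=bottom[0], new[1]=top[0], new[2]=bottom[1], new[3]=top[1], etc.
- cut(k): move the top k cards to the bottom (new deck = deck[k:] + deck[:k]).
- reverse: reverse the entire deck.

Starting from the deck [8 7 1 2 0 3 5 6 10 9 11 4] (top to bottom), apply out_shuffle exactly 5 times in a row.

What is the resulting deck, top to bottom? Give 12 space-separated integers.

Answer: 8 11 9 10 6 5 3 0 2 1 7 4

Derivation:
After op 1 (out_shuffle): [8 5 7 6 1 10 2 9 0 11 3 4]
After op 2 (out_shuffle): [8 2 5 9 7 0 6 11 1 3 10 4]
After op 3 (out_shuffle): [8 6 2 11 5 1 9 3 7 10 0 4]
After op 4 (out_shuffle): [8 9 6 3 2 7 11 10 5 0 1 4]
After op 5 (out_shuffle): [8 11 9 10 6 5 3 0 2 1 7 4]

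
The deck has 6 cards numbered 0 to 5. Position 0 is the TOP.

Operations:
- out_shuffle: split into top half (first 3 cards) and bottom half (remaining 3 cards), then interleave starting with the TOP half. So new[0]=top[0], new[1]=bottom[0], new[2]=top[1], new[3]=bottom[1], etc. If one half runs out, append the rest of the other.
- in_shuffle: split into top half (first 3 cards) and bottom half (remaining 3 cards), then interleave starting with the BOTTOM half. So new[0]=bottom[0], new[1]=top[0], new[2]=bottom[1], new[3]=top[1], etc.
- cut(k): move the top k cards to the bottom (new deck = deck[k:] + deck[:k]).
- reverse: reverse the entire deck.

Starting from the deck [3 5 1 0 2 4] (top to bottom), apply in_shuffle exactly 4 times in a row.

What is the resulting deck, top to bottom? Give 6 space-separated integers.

After op 1 (in_shuffle): [0 3 2 5 4 1]
After op 2 (in_shuffle): [5 0 4 3 1 2]
After op 3 (in_shuffle): [3 5 1 0 2 4]
After op 4 (in_shuffle): [0 3 2 5 4 1]

Answer: 0 3 2 5 4 1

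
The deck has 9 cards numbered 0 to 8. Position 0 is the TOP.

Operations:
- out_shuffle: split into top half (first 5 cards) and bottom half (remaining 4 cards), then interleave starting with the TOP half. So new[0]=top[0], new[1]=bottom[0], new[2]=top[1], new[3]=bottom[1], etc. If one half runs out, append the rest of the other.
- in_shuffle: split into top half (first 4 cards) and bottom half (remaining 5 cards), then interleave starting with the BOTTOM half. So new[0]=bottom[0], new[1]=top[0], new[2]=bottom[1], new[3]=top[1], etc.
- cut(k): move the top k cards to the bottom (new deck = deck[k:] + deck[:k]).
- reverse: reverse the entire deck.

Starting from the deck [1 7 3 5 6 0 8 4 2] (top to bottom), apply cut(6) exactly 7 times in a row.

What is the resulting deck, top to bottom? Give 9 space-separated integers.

After op 1 (cut(6)): [8 4 2 1 7 3 5 6 0]
After op 2 (cut(6)): [5 6 0 8 4 2 1 7 3]
After op 3 (cut(6)): [1 7 3 5 6 0 8 4 2]
After op 4 (cut(6)): [8 4 2 1 7 3 5 6 0]
After op 5 (cut(6)): [5 6 0 8 4 2 1 7 3]
After op 6 (cut(6)): [1 7 3 5 6 0 8 4 2]
After op 7 (cut(6)): [8 4 2 1 7 3 5 6 0]

Answer: 8 4 2 1 7 3 5 6 0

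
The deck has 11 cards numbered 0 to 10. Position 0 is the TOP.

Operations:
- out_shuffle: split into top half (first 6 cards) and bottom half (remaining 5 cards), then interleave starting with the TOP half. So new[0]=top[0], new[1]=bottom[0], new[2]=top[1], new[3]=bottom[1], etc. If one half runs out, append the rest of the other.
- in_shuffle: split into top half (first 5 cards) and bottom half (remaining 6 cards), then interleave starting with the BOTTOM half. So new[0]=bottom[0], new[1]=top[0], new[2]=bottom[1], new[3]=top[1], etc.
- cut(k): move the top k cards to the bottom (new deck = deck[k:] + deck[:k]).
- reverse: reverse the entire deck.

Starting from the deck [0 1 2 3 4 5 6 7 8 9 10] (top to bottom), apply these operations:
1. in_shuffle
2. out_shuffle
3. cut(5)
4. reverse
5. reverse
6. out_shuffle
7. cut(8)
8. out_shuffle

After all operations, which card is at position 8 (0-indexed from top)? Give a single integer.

Answer: 5

Derivation:
After op 1 (in_shuffle): [5 0 6 1 7 2 8 3 9 4 10]
After op 2 (out_shuffle): [5 8 0 3 6 9 1 4 7 10 2]
After op 3 (cut(5)): [9 1 4 7 10 2 5 8 0 3 6]
After op 4 (reverse): [6 3 0 8 5 2 10 7 4 1 9]
After op 5 (reverse): [9 1 4 7 10 2 5 8 0 3 6]
After op 6 (out_shuffle): [9 5 1 8 4 0 7 3 10 6 2]
After op 7 (cut(8)): [10 6 2 9 5 1 8 4 0 7 3]
After op 8 (out_shuffle): [10 8 6 4 2 0 9 7 5 3 1]
Position 8: card 5.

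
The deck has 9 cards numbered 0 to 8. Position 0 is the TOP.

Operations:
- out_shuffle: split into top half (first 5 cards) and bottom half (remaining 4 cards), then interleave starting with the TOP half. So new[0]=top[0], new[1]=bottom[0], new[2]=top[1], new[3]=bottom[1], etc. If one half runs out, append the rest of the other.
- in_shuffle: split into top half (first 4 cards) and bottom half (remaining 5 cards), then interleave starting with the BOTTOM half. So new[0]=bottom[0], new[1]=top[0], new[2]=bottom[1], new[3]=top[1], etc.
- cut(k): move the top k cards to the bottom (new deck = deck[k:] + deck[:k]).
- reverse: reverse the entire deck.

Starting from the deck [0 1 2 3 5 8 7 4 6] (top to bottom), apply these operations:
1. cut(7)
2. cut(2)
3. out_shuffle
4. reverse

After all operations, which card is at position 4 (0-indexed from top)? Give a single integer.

After op 1 (cut(7)): [4 6 0 1 2 3 5 8 7]
After op 2 (cut(2)): [0 1 2 3 5 8 7 4 6]
After op 3 (out_shuffle): [0 8 1 7 2 4 3 6 5]
After op 4 (reverse): [5 6 3 4 2 7 1 8 0]
Position 4: card 2.

Answer: 2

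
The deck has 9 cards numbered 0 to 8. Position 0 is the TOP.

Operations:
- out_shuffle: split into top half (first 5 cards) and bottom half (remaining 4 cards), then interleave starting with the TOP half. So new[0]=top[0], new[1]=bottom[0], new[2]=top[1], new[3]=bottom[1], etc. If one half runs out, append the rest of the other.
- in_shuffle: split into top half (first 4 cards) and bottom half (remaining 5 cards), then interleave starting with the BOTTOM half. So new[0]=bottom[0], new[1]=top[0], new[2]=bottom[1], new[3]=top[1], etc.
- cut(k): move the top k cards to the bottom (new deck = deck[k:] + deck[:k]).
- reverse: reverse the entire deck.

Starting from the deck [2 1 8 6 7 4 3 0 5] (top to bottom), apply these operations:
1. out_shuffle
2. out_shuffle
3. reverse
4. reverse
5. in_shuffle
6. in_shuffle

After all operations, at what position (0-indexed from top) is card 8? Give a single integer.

After op 1 (out_shuffle): [2 4 1 3 8 0 6 5 7]
After op 2 (out_shuffle): [2 0 4 6 1 5 3 7 8]
After op 3 (reverse): [8 7 3 5 1 6 4 0 2]
After op 4 (reverse): [2 0 4 6 1 5 3 7 8]
After op 5 (in_shuffle): [1 2 5 0 3 4 7 6 8]
After op 6 (in_shuffle): [3 1 4 2 7 5 6 0 8]
Card 8 is at position 8.

Answer: 8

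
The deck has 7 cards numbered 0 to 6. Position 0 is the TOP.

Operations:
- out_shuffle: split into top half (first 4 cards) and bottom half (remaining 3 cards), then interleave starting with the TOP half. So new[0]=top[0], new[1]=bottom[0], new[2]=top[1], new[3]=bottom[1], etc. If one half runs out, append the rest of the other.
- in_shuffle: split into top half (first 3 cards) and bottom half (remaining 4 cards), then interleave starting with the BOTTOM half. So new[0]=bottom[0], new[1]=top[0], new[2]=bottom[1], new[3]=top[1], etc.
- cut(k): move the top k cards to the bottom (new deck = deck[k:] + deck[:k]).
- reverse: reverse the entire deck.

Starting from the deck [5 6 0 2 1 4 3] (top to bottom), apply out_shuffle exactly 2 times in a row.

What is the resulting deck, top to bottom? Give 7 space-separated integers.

Answer: 5 0 1 3 6 2 4

Derivation:
After op 1 (out_shuffle): [5 1 6 4 0 3 2]
After op 2 (out_shuffle): [5 0 1 3 6 2 4]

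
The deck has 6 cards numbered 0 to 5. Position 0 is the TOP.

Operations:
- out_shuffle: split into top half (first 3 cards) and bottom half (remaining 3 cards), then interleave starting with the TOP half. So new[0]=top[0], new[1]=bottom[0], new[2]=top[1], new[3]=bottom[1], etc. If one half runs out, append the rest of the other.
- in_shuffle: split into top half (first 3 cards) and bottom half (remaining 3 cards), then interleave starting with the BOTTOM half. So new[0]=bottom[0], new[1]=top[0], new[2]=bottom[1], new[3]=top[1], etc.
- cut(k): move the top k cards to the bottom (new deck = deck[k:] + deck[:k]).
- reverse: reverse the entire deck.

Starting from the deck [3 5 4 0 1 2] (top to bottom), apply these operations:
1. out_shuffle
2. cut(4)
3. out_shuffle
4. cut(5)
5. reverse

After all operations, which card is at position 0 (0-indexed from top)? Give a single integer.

After op 1 (out_shuffle): [3 0 5 1 4 2]
After op 2 (cut(4)): [4 2 3 0 5 1]
After op 3 (out_shuffle): [4 0 2 5 3 1]
After op 4 (cut(5)): [1 4 0 2 5 3]
After op 5 (reverse): [3 5 2 0 4 1]
Position 0: card 3.

Answer: 3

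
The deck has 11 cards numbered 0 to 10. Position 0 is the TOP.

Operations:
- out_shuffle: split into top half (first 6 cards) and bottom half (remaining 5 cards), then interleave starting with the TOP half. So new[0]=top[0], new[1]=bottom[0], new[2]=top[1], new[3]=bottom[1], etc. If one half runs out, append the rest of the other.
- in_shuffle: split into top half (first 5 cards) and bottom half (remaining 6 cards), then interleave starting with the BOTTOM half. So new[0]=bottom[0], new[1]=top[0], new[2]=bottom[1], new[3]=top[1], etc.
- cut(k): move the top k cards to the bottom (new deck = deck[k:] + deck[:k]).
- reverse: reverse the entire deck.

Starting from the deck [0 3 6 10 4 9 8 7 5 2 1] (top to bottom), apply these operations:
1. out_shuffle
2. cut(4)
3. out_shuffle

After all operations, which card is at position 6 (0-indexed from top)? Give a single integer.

Answer: 2

Derivation:
After op 1 (out_shuffle): [0 8 3 7 6 5 10 2 4 1 9]
After op 2 (cut(4)): [6 5 10 2 4 1 9 0 8 3 7]
After op 3 (out_shuffle): [6 9 5 0 10 8 2 3 4 7 1]
Position 6: card 2.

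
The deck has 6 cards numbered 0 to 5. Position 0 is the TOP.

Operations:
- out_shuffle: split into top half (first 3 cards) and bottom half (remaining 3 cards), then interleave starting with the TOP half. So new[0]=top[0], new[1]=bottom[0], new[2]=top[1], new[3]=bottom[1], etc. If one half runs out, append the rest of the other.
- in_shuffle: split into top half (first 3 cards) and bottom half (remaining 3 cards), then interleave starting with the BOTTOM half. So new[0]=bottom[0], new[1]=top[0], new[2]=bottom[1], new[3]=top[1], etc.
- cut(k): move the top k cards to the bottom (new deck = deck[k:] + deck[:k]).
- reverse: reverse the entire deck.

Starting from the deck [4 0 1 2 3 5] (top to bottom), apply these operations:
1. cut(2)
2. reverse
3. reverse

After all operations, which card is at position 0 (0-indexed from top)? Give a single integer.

After op 1 (cut(2)): [1 2 3 5 4 0]
After op 2 (reverse): [0 4 5 3 2 1]
After op 3 (reverse): [1 2 3 5 4 0]
Position 0: card 1.

Answer: 1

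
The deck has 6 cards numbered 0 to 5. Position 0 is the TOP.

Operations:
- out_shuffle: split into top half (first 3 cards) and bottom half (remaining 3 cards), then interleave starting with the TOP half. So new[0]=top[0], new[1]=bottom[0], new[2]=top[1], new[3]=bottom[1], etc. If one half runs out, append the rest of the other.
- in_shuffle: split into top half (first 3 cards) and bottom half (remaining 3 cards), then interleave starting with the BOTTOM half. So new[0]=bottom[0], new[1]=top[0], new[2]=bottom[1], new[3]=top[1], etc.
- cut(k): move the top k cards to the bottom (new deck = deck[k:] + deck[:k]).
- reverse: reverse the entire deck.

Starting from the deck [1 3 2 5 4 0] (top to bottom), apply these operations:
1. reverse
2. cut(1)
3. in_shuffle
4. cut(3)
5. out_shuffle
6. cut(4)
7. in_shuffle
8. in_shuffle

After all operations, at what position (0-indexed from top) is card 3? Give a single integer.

After op 1 (reverse): [0 4 5 2 3 1]
After op 2 (cut(1)): [4 5 2 3 1 0]
After op 3 (in_shuffle): [3 4 1 5 0 2]
After op 4 (cut(3)): [5 0 2 3 4 1]
After op 5 (out_shuffle): [5 3 0 4 2 1]
After op 6 (cut(4)): [2 1 5 3 0 4]
After op 7 (in_shuffle): [3 2 0 1 4 5]
After op 8 (in_shuffle): [1 3 4 2 5 0]
Card 3 is at position 1.

Answer: 1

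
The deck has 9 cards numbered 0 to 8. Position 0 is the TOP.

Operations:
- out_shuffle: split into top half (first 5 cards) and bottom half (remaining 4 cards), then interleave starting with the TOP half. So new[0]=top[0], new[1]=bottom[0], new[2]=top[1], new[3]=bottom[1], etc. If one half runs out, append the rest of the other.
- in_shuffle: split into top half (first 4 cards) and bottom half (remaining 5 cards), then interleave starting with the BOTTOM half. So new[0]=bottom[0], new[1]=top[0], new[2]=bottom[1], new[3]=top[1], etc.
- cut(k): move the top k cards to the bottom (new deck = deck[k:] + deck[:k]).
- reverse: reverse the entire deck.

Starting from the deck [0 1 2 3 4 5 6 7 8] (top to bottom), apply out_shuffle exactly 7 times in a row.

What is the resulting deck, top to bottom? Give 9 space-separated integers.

Answer: 0 5 1 6 2 7 3 8 4

Derivation:
After op 1 (out_shuffle): [0 5 1 6 2 7 3 8 4]
After op 2 (out_shuffle): [0 7 5 3 1 8 6 4 2]
After op 3 (out_shuffle): [0 8 7 6 5 4 3 2 1]
After op 4 (out_shuffle): [0 4 8 3 7 2 6 1 5]
After op 5 (out_shuffle): [0 2 4 6 8 1 3 5 7]
After op 6 (out_shuffle): [0 1 2 3 4 5 6 7 8]
After op 7 (out_shuffle): [0 5 1 6 2 7 3 8 4]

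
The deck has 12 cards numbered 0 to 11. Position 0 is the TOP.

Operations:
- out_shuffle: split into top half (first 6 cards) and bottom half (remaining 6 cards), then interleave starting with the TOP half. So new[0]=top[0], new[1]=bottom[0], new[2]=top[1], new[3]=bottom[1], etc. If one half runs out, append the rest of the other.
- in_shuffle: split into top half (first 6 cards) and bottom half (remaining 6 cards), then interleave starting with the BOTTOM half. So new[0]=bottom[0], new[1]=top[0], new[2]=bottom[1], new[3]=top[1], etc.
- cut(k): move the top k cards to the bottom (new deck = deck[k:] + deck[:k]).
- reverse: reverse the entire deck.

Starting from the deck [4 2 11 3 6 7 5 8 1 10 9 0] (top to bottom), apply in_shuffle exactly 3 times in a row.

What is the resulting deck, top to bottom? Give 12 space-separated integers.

Answer: 6 10 2 5 0 3 1 4 7 9 11 8

Derivation:
After op 1 (in_shuffle): [5 4 8 2 1 11 10 3 9 6 0 7]
After op 2 (in_shuffle): [10 5 3 4 9 8 6 2 0 1 7 11]
After op 3 (in_shuffle): [6 10 2 5 0 3 1 4 7 9 11 8]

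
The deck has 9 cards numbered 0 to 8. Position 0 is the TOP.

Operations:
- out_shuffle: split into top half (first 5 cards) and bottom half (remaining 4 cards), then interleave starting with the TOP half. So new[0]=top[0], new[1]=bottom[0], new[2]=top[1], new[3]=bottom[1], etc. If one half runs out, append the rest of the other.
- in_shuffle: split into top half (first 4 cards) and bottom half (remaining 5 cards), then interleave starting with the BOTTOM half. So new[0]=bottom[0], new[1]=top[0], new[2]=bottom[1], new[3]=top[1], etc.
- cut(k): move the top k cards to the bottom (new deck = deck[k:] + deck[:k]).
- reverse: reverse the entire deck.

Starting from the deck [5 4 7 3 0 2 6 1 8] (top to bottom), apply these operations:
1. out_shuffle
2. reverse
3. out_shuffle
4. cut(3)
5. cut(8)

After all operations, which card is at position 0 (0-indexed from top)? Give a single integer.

After op 1 (out_shuffle): [5 2 4 6 7 1 3 8 0]
After op 2 (reverse): [0 8 3 1 7 6 4 2 5]
After op 3 (out_shuffle): [0 6 8 4 3 2 1 5 7]
After op 4 (cut(3)): [4 3 2 1 5 7 0 6 8]
After op 5 (cut(8)): [8 4 3 2 1 5 7 0 6]
Position 0: card 8.

Answer: 8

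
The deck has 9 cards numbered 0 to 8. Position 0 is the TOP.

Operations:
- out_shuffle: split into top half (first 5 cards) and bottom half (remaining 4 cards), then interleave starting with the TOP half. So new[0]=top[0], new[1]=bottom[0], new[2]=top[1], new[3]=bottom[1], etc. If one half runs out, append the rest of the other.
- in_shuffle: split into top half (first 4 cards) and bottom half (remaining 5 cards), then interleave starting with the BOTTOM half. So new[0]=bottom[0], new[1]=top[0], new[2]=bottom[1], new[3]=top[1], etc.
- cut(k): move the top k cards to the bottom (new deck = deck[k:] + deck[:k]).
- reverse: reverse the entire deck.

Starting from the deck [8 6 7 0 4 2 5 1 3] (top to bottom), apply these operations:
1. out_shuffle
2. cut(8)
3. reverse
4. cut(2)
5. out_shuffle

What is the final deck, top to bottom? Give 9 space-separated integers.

After op 1 (out_shuffle): [8 2 6 5 7 1 0 3 4]
After op 2 (cut(8)): [4 8 2 6 5 7 1 0 3]
After op 3 (reverse): [3 0 1 7 5 6 2 8 4]
After op 4 (cut(2)): [1 7 5 6 2 8 4 3 0]
After op 5 (out_shuffle): [1 8 7 4 5 3 6 0 2]

Answer: 1 8 7 4 5 3 6 0 2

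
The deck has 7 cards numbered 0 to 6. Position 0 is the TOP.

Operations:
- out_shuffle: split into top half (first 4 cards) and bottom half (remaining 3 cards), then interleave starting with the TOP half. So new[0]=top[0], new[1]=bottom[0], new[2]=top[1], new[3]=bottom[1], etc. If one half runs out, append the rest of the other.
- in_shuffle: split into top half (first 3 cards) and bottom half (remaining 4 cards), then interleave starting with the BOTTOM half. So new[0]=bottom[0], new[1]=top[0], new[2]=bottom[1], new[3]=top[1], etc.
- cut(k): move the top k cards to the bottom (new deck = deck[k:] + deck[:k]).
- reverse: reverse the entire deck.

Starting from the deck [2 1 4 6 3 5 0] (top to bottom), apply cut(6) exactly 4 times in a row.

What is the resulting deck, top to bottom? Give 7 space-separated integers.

Answer: 6 3 5 0 2 1 4

Derivation:
After op 1 (cut(6)): [0 2 1 4 6 3 5]
After op 2 (cut(6)): [5 0 2 1 4 6 3]
After op 3 (cut(6)): [3 5 0 2 1 4 6]
After op 4 (cut(6)): [6 3 5 0 2 1 4]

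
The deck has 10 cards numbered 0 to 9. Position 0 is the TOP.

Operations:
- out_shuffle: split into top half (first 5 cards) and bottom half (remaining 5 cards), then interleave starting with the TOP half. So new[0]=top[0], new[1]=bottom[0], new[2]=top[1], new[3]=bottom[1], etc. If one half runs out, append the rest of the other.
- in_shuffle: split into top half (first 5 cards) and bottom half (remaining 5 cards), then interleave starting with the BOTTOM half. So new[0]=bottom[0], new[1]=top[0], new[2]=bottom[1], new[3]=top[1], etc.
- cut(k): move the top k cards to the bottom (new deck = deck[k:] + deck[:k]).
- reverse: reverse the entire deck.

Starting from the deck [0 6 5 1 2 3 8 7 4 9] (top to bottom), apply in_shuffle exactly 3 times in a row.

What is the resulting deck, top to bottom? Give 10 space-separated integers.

After op 1 (in_shuffle): [3 0 8 6 7 5 4 1 9 2]
After op 2 (in_shuffle): [5 3 4 0 1 8 9 6 2 7]
After op 3 (in_shuffle): [8 5 9 3 6 4 2 0 7 1]

Answer: 8 5 9 3 6 4 2 0 7 1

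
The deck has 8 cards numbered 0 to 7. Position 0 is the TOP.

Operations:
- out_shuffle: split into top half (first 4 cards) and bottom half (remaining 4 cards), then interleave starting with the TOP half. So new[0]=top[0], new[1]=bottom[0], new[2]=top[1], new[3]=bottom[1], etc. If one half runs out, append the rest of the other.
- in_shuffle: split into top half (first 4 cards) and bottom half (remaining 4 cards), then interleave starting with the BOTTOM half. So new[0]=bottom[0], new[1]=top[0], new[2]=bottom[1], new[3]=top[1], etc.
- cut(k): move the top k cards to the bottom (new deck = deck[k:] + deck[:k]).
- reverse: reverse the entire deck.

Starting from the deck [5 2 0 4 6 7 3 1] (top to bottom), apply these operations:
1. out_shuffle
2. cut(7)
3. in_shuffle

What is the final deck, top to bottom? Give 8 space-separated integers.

After op 1 (out_shuffle): [5 6 2 7 0 3 4 1]
After op 2 (cut(7)): [1 5 6 2 7 0 3 4]
After op 3 (in_shuffle): [7 1 0 5 3 6 4 2]

Answer: 7 1 0 5 3 6 4 2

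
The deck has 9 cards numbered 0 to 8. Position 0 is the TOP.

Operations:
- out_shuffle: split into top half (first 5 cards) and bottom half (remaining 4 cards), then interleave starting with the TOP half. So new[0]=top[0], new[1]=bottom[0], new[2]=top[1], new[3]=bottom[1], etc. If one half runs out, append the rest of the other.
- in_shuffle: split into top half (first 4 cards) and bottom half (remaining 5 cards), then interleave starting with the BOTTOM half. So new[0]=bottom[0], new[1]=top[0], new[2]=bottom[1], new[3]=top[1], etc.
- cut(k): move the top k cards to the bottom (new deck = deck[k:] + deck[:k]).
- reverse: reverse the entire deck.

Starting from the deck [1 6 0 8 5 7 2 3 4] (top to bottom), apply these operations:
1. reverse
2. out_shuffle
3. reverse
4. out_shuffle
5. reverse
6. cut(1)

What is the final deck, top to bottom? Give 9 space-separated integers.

After op 1 (reverse): [4 3 2 7 5 8 0 6 1]
After op 2 (out_shuffle): [4 8 3 0 2 6 7 1 5]
After op 3 (reverse): [5 1 7 6 2 0 3 8 4]
After op 4 (out_shuffle): [5 0 1 3 7 8 6 4 2]
After op 5 (reverse): [2 4 6 8 7 3 1 0 5]
After op 6 (cut(1)): [4 6 8 7 3 1 0 5 2]

Answer: 4 6 8 7 3 1 0 5 2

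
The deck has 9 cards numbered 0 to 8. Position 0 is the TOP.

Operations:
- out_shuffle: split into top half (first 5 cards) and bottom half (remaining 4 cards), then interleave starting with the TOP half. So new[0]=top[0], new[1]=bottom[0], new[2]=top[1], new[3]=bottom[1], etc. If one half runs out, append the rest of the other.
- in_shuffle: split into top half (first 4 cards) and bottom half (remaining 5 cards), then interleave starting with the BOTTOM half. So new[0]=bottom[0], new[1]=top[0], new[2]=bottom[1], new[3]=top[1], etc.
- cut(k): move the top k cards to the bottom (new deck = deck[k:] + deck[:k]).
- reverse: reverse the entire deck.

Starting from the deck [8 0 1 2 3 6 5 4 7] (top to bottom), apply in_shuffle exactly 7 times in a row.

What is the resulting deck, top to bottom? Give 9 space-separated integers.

Answer: 3 8 6 0 5 1 4 2 7

Derivation:
After op 1 (in_shuffle): [3 8 6 0 5 1 4 2 7]
After op 2 (in_shuffle): [5 3 1 8 4 6 2 0 7]
After op 3 (in_shuffle): [4 5 6 3 2 1 0 8 7]
After op 4 (in_shuffle): [2 4 1 5 0 6 8 3 7]
After op 5 (in_shuffle): [0 2 6 4 8 1 3 5 7]
After op 6 (in_shuffle): [8 0 1 2 3 6 5 4 7]
After op 7 (in_shuffle): [3 8 6 0 5 1 4 2 7]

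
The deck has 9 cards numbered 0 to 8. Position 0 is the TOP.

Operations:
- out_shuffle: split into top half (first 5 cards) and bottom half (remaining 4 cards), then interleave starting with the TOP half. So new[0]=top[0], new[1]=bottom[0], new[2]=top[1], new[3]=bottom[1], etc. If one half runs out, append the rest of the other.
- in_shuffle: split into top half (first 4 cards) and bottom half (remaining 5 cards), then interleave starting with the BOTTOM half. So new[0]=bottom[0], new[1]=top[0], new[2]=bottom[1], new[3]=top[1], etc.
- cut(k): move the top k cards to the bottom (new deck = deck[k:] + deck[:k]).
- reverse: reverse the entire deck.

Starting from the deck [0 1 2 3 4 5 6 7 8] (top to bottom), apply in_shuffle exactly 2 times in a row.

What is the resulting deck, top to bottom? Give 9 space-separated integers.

Answer: 6 4 2 0 7 5 3 1 8

Derivation:
After op 1 (in_shuffle): [4 0 5 1 6 2 7 3 8]
After op 2 (in_shuffle): [6 4 2 0 7 5 3 1 8]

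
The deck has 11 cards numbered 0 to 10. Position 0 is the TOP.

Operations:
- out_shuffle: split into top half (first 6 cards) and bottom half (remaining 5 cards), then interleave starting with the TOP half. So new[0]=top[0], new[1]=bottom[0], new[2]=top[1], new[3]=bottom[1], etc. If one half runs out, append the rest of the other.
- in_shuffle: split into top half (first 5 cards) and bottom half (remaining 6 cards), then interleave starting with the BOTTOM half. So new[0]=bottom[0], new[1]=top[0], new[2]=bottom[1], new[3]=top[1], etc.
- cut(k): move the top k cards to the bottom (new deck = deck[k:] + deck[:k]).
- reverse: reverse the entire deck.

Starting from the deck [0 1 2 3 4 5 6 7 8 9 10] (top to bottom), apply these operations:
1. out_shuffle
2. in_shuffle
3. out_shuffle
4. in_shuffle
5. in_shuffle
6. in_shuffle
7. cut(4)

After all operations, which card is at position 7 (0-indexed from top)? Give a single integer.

Answer: 6

Derivation:
After op 1 (out_shuffle): [0 6 1 7 2 8 3 9 4 10 5]
After op 2 (in_shuffle): [8 0 3 6 9 1 4 7 10 2 5]
After op 3 (out_shuffle): [8 4 0 7 3 10 6 2 9 5 1]
After op 4 (in_shuffle): [10 8 6 4 2 0 9 7 5 3 1]
After op 5 (in_shuffle): [0 10 9 8 7 6 5 4 3 2 1]
After op 6 (in_shuffle): [6 0 5 10 4 9 3 8 2 7 1]
After op 7 (cut(4)): [4 9 3 8 2 7 1 6 0 5 10]
Position 7: card 6.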